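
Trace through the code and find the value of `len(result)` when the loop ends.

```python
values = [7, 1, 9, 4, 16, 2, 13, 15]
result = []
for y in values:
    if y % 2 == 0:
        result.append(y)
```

Let's trace through this code step by step.

Initialize: values = [7, 1, 9, 4, 16, 2, 13, 15]
Initialize: result = []
Entering loop: for y in values:
After iteration 1: y = 7, result = []
After iteration 2: y = 1, result = []
After iteration 3: y = 9, result = []
After iteration 4: y = 4, result = [4]
After iteration 5: y = 16, result = [4, 16]
After iteration 6: y = 2, result = [4, 16, 2]
After iteration 7: y = 13, result = [4, 16, 2]
After iteration 8: y = 15, result = [4, 16, 2]
Loop ends.
len(result) = 3

Final answer: 3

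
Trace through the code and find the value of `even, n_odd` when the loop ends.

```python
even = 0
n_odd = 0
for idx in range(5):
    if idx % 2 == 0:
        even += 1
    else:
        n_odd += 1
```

Let's trace through this code step by step.

Initialize: even = 0
Initialize: n_odd = 0
Entering loop: for idx in range(5):
After iteration 1: idx = 0, even = 1, n_odd = 0
After iteration 2: idx = 1, even = 1, n_odd = 1
After iteration 3: idx = 2, even = 2, n_odd = 1
After iteration 4: idx = 3, even = 2, n_odd = 2
After iteration 5: idx = 4, even = 3, n_odd = 2
Loop ends.

Final answer: 3, 2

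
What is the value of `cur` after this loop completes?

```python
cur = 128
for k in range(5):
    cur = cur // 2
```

Let's trace through this code step by step.

Initialize: cur = 128
Entering loop: for k in range(5):
After iteration 1: k = 0, cur = 64
After iteration 2: k = 1, cur = 32
After iteration 3: k = 2, cur = 16
After iteration 4: k = 3, cur = 8
After iteration 5: k = 4, cur = 4
Loop ends.

Final answer: 4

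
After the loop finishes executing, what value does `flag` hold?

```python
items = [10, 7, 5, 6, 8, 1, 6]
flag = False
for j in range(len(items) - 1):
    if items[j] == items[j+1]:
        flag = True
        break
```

Let's trace through this code step by step.

Initialize: items = [10, 7, 5, 6, 8, 1, 6]
Initialize: flag = False
Entering loop: for j in range(len(items) - 1):
After iteration 1: j = 0, flag = False
After iteration 2: j = 1, flag = False
After iteration 3: j = 2, flag = False
After iteration 4: j = 3, flag = False
After iteration 5: j = 4, flag = False
After iteration 6: j = 5, flag = False
Loop ends.

Final answer: False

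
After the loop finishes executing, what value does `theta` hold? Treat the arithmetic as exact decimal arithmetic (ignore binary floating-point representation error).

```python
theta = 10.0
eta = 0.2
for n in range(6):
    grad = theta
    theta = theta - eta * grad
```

Let's trace through this code step by step.

Initialize: theta = 10.0
Initialize: eta = 0.2
Entering loop: for n in range(6):
After iteration 1: n = 0, theta = 8.0, grad = 10.0
After iteration 2: n = 1, theta = 6.4, grad = 8.0
After iteration 3: n = 2, theta = 5.12, grad = 6.4
After iteration 4: n = 3, theta = 4.096, grad = 5.12
After iteration 5: n = 4, theta = 3.2768, grad = 4.096
After iteration 6: n = 5, theta = 2.62144, grad = 3.2768
Loop ends.

Final answer: 2.62144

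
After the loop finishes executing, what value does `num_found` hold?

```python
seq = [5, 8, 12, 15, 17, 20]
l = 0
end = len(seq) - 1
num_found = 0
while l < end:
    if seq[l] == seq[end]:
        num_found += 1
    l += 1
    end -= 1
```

Let's trace through this code step by step.

Initialize: seq = [5, 8, 12, 15, 17, 20]
Initialize: l = 0
Initialize: end = 5
Initialize: num_found = 0
Entering loop: while l < end:
After iteration 1: l = 1, end = 4, num_found = 0
After iteration 2: l = 2, end = 3, num_found = 0
After iteration 3: l = 3, end = 2, num_found = 0
Loop ends.

Final answer: 0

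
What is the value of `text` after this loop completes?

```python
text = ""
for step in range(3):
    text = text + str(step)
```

Let's trace through this code step by step.

Initialize: text = ''
Entering loop: for step in range(3):
After iteration 1: step = 0, text = '0'
After iteration 2: step = 1, text = '01'
After iteration 3: step = 2, text = '012'
Loop ends.

Final answer: '012'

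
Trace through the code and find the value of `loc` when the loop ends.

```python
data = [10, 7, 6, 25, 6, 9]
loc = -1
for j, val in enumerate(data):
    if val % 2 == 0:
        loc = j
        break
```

Let's trace through this code step by step.

Initialize: data = [10, 7, 6, 25, 6, 9]
Initialize: loc = -1
Entering loop: for j, val in enumerate(data):
After iteration 1: j = 0, val = 10, loc = 0
Loop ends.

Final answer: 0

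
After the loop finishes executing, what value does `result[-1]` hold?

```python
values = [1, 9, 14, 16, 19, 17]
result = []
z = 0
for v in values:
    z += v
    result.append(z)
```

Let's trace through this code step by step.

Initialize: values = [1, 9, 14, 16, 19, 17]
Initialize: result = []
Initialize: z = 0
Entering loop: for v in values:
After iteration 1: v = 1, result = [1], z = 1
After iteration 2: v = 9, result = [1, 10], z = 10
After iteration 3: v = 14, result = [1, 10, 24], z = 24
After iteration 4: v = 16, result = [1, 10, 24, 40], z = 40
After iteration 5: v = 19, result = [1, 10, 24, 40, 59], z = 59
After iteration 6: v = 17, result = [1, 10, 24, 40, 59, 76], z = 76
Loop ends.
result[-1] = 76

Final answer: 76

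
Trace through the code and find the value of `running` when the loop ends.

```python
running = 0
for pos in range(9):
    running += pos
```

Let's trace through this code step by step.

Initialize: running = 0
Entering loop: for pos in range(9):
After iteration 1: pos = 0, running = 0
After iteration 2: pos = 1, running = 1
After iteration 3: pos = 2, running = 3
After iteration 4: pos = 3, running = 6
After iteration 5: pos = 4, running = 10
After iteration 6: pos = 5, running = 15
After iteration 7: pos = 6, running = 21
After iteration 8: pos = 7, running = 28
After iteration 9: pos = 8, running = 36
Loop ends.

Final answer: 36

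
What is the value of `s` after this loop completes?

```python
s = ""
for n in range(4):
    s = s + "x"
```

Let's trace through this code step by step.

Initialize: s = ''
Entering loop: for n in range(4):
After iteration 1: n = 0, s = 'x'
After iteration 2: n = 1, s = 'xx'
After iteration 3: n = 2, s = 'xxx'
After iteration 4: n = 3, s = 'xxxx'
Loop ends.

Final answer: 'xxxx'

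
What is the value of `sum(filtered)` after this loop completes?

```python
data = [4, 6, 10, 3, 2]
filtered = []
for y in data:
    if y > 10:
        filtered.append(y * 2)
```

Let's trace through this code step by step.

Initialize: data = [4, 6, 10, 3, 2]
Initialize: filtered = []
Entering loop: for y in data:
After iteration 1: y = 4, filtered = []
After iteration 2: y = 6, filtered = []
After iteration 3: y = 10, filtered = []
After iteration 4: y = 3, filtered = []
After iteration 5: y = 2, filtered = []
Loop ends.
sum(filtered) = 0

Final answer: 0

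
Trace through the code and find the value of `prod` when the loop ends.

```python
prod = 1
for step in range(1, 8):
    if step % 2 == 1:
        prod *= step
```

Let's trace through this code step by step.

Initialize: prod = 1
Entering loop: for step in range(1, 8):
After iteration 1: step = 1, prod = 1
After iteration 2: step = 2, prod = 1
After iteration 3: step = 3, prod = 3
After iteration 4: step = 4, prod = 3
After iteration 5: step = 5, prod = 15
After iteration 6: step = 6, prod = 15
After iteration 7: step = 7, prod = 105
Loop ends.

Final answer: 105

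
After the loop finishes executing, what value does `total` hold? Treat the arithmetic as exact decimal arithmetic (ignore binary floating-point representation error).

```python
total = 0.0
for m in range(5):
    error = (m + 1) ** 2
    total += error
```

Let's trace through this code step by step.

Initialize: total = 0.0
Entering loop: for m in range(5):
After iteration 1: m = 0, total = 1.0, error = 1
After iteration 2: m = 1, total = 5.0, error = 4
After iteration 3: m = 2, total = 14.0, error = 9
After iteration 4: m = 3, total = 30.0, error = 16
After iteration 5: m = 4, total = 55.0, error = 25
Loop ends.

Final answer: 55.0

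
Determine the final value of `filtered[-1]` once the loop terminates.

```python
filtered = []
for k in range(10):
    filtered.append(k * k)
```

Let's trace through this code step by step.

Initialize: filtered = []
Entering loop: for k in range(10):
After iteration 1: k = 0, filtered = [0]
After iteration 2: k = 1, filtered = [0, 1]
After iteration 3: k = 2, filtered = [0, 1, 4]
After iteration 4: k = 3, filtered = [0, 1, 4, 9]
After iteration 5: k = 4, filtered = [0, 1, 4, 9, 16]
After iteration 6: k = 5, filtered = [0, 1, 4, 9, 16, 25]
After iteration 7: k = 6, filtered = [0, 1, 4, 9, 16, 25, 36]
After iteration 8: k = 7, filtered = [0, 1, 4, 9, 16, 25, 36, 49]
After iteration 9: k = 8, filtered = [0, 1, 4, 9, 16, 25, 36, 49, 64]
After iteration 10: k = 9, filtered = [0, 1, 4, 9, 16, 25, 36, 49, 64, 81]
Loop ends.
filtered[-1] = 81

Final answer: 81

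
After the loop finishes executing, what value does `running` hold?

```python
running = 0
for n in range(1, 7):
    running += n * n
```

Let's trace through this code step by step.

Initialize: running = 0
Entering loop: for n in range(1, 7):
After iteration 1: n = 1, running = 1
After iteration 2: n = 2, running = 5
After iteration 3: n = 3, running = 14
After iteration 4: n = 4, running = 30
After iteration 5: n = 5, running = 55
After iteration 6: n = 6, running = 91
Loop ends.

Final answer: 91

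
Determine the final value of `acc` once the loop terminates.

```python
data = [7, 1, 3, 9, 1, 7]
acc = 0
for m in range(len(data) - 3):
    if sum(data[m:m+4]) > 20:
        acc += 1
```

Let's trace through this code step by step.

Initialize: data = [7, 1, 3, 9, 1, 7]
Initialize: acc = 0
Entering loop: for m in range(len(data) - 3):
After iteration 1: m = 0, acc = 0
After iteration 2: m = 1, acc = 0
After iteration 3: m = 2, acc = 0
Loop ends.

Final answer: 0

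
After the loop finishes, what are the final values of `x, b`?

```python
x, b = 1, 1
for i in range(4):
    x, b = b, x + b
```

Let's trace through this code step by step.

Initialize: x = 1
Initialize: b = 1
Entering loop: for i in range(4):
After iteration 1: i = 0, x = 1, b = 2
After iteration 2: i = 1, x = 2, b = 3
After iteration 3: i = 2, x = 3, b = 5
After iteration 4: i = 3, x = 5, b = 8
Loop ends.

Final answer: 5, 8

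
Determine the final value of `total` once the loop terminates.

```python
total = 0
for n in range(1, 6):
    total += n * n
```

Let's trace through this code step by step.

Initialize: total = 0
Entering loop: for n in range(1, 6):
After iteration 1: n = 1, total = 1
After iteration 2: n = 2, total = 5
After iteration 3: n = 3, total = 14
After iteration 4: n = 4, total = 30
After iteration 5: n = 5, total = 55
Loop ends.

Final answer: 55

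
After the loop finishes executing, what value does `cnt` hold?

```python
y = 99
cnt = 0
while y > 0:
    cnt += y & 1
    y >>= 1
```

Let's trace through this code step by step.

Initialize: y = 99
Initialize: cnt = 0
Entering loop: while y > 0:
After iteration 1: y = 49, cnt = 1
After iteration 2: y = 24, cnt = 2
After iteration 3: y = 12, cnt = 2
After iteration 4: y = 6, cnt = 2
After iteration 5: y = 3, cnt = 2
After iteration 6: y = 1, cnt = 3
After iteration 7: y = 0, cnt = 4
Loop ends.

Final answer: 4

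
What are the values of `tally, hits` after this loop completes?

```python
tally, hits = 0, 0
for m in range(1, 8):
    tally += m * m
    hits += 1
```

Let's trace through this code step by step.

Initialize: tally = 0
Initialize: hits = 0
Entering loop: for m in range(1, 8):
After iteration 1: m = 1, tally = 1, hits = 1
After iteration 2: m = 2, tally = 5, hits = 2
After iteration 3: m = 3, tally = 14, hits = 3
After iteration 4: m = 4, tally = 30, hits = 4
After iteration 5: m = 5, tally = 55, hits = 5
After iteration 6: m = 6, tally = 91, hits = 6
After iteration 7: m = 7, tally = 140, hits = 7
Loop ends.

Final answer: 140, 7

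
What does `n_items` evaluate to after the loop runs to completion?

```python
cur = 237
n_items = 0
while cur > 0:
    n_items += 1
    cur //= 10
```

Let's trace through this code step by step.

Initialize: cur = 237
Initialize: n_items = 0
Entering loop: while cur > 0:
After iteration 1: cur = 23, n_items = 1
After iteration 2: cur = 2, n_items = 2
After iteration 3: cur = 0, n_items = 3
Loop ends.

Final answer: 3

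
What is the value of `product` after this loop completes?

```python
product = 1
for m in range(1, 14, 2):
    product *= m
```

Let's trace through this code step by step.

Initialize: product = 1
Entering loop: for m in range(1, 14, 2):
After iteration 1: m = 1, product = 1
After iteration 2: m = 3, product = 3
After iteration 3: m = 5, product = 15
After iteration 4: m = 7, product = 105
After iteration 5: m = 9, product = 945
After iteration 6: m = 11, product = 10395
After iteration 7: m = 13, product = 135135
Loop ends.

Final answer: 135135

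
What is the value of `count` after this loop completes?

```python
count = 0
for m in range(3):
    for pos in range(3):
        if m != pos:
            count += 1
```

Let's trace through this code step by step.

Initialize: count = 0
Entering loop: for m in range(3):
After iteration 1: m = 0, count = 2
After iteration 2: m = 1, count = 4
After iteration 3: m = 2, count = 6
Loop ends.

Final answer: 6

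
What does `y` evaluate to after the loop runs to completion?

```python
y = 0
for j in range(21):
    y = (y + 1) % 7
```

Let's trace through this code step by step.

Initialize: y = 0
Entering loop: for j in range(21):
After iteration 1: j = 0, y = 1
After iteration 2: j = 1, y = 2
After iteration 3: j = 2, y = 3
After iteration 4: j = 3, y = 4
After iteration 5: j = 4, y = 5
After iteration 6: j = 5, y = 6
After iteration 7: j = 6, y = 0
After iteration 8: j = 7, y = 1
After iteration 9: j = 8, y = 2
After iteration 10: j = 9, y = 3
After iteration 11: j = 10, y = 4
After iteration 12: j = 11, y = 5
After iteration 13: j = 12, y = 6
After iteration 14: j = 13, y = 0
After iteration 15: j = 14, y = 1
After iteration 16: j = 15, y = 2
After iteration 17: j = 16, y = 3
After iteration 18: j = 17, y = 4
After iteration 19: j = 18, y = 5
After iteration 20: j = 19, y = 6
After iteration 21: j = 20, y = 0
Loop ends.

Final answer: 0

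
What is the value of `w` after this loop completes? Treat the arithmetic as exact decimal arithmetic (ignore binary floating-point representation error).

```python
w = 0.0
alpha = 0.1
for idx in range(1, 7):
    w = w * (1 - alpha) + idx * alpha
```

Let's trace through this code step by step.

Initialize: w = 0.0
Initialize: alpha = 0.1
Entering loop: for idx in range(1, 7):
After iteration 1: idx = 1, w = 0.1
After iteration 2: idx = 2, w = 0.29
After iteration 3: idx = 3, w = 0.561
After iteration 4: idx = 4, w = 0.9049
After iteration 5: idx = 5, w = 1.31441
After iteration 6: idx = 6, w = 1.782969
Loop ends.

Final answer: 1.782969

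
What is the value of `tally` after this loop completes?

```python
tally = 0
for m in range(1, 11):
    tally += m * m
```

Let's trace through this code step by step.

Initialize: tally = 0
Entering loop: for m in range(1, 11):
After iteration 1: m = 1, tally = 1
After iteration 2: m = 2, tally = 5
After iteration 3: m = 3, tally = 14
After iteration 4: m = 4, tally = 30
After iteration 5: m = 5, tally = 55
After iteration 6: m = 6, tally = 91
After iteration 7: m = 7, tally = 140
After iteration 8: m = 8, tally = 204
After iteration 9: m = 9, tally = 285
After iteration 10: m = 10, tally = 385
Loop ends.

Final answer: 385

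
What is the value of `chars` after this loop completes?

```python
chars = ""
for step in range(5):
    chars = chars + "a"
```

Let's trace through this code step by step.

Initialize: chars = ''
Entering loop: for step in range(5):
After iteration 1: step = 0, chars = 'a'
After iteration 2: step = 1, chars = 'aa'
After iteration 3: step = 2, chars = 'aaa'
After iteration 4: step = 3, chars = 'aaaa'
After iteration 5: step = 4, chars = 'aaaaa'
Loop ends.

Final answer: 'aaaaa'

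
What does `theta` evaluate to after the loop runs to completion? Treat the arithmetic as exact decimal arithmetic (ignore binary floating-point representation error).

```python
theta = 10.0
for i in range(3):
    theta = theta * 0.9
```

Let's trace through this code step by step.

Initialize: theta = 10.0
Entering loop: for i in range(3):
After iteration 1: i = 0, theta = 9.0
After iteration 2: i = 1, theta = 8.1
After iteration 3: i = 2, theta = 7.29
Loop ends.

Final answer: 7.29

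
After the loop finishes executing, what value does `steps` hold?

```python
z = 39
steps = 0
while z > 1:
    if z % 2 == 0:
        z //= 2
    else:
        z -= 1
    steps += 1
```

Let's trace through this code step by step.

Initialize: z = 39
Initialize: steps = 0
Entering loop: while z > 1:
After iteration 1: z = 38, steps = 1
After iteration 2: z = 19, steps = 2
After iteration 3: z = 18, steps = 3
After iteration 4: z = 9, steps = 4
After iteration 5: z = 8, steps = 5
After iteration 6: z = 4, steps = 6
After iteration 7: z = 2, steps = 7
After iteration 8: z = 1, steps = 8
Loop ends.

Final answer: 8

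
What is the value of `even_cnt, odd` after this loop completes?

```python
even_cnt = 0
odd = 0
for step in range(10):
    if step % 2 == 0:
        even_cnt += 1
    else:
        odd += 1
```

Let's trace through this code step by step.

Initialize: even_cnt = 0
Initialize: odd = 0
Entering loop: for step in range(10):
After iteration 1: step = 0, even_cnt = 1, odd = 0
After iteration 2: step = 1, even_cnt = 1, odd = 1
After iteration 3: step = 2, even_cnt = 2, odd = 1
After iteration 4: step = 3, even_cnt = 2, odd = 2
After iteration 5: step = 4, even_cnt = 3, odd = 2
After iteration 6: step = 5, even_cnt = 3, odd = 3
After iteration 7: step = 6, even_cnt = 4, odd = 3
After iteration 8: step = 7, even_cnt = 4, odd = 4
After iteration 9: step = 8, even_cnt = 5, odd = 4
After iteration 10: step = 9, even_cnt = 5, odd = 5
Loop ends.

Final answer: 5, 5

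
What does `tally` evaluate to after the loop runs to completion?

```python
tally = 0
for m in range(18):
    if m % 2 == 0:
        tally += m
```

Let's trace through this code step by step.

Initialize: tally = 0
Entering loop: for m in range(18):
After iteration 1: m = 0, tally = 0
After iteration 2: m = 1, tally = 0
After iteration 3: m = 2, tally = 2
After iteration 4: m = 3, tally = 2
After iteration 5: m = 4, tally = 6
After iteration 6: m = 5, tally = 6
After iteration 7: m = 6, tally = 12
After iteration 8: m = 7, tally = 12
After iteration 9: m = 8, tally = 20
After iteration 10: m = 9, tally = 20
After iteration 11: m = 10, tally = 30
After iteration 12: m = 11, tally = 30
After iteration 13: m = 12, tally = 42
After iteration 14: m = 13, tally = 42
After iteration 15: m = 14, tally = 56
After iteration 16: m = 15, tally = 56
After iteration 17: m = 16, tally = 72
After iteration 18: m = 17, tally = 72
Loop ends.

Final answer: 72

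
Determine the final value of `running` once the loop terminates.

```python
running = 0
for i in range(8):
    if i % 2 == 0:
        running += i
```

Let's trace through this code step by step.

Initialize: running = 0
Entering loop: for i in range(8):
After iteration 1: i = 0, running = 0
After iteration 2: i = 1, running = 0
After iteration 3: i = 2, running = 2
After iteration 4: i = 3, running = 2
After iteration 5: i = 4, running = 6
After iteration 6: i = 5, running = 6
After iteration 7: i = 6, running = 12
After iteration 8: i = 7, running = 12
Loop ends.

Final answer: 12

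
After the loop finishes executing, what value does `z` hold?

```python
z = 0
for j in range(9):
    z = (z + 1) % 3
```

Let's trace through this code step by step.

Initialize: z = 0
Entering loop: for j in range(9):
After iteration 1: j = 0, z = 1
After iteration 2: j = 1, z = 2
After iteration 3: j = 2, z = 0
After iteration 4: j = 3, z = 1
After iteration 5: j = 4, z = 2
After iteration 6: j = 5, z = 0
After iteration 7: j = 6, z = 1
After iteration 8: j = 7, z = 2
After iteration 9: j = 8, z = 0
Loop ends.

Final answer: 0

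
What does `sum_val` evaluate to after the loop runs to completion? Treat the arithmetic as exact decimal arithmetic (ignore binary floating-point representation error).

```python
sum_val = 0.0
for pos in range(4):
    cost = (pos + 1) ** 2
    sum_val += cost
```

Let's trace through this code step by step.

Initialize: sum_val = 0.0
Entering loop: for pos in range(4):
After iteration 1: pos = 0, sum_val = 1.0, cost = 1
After iteration 2: pos = 1, sum_val = 5.0, cost = 4
After iteration 3: pos = 2, sum_val = 14.0, cost = 9
After iteration 4: pos = 3, sum_val = 30.0, cost = 16
Loop ends.

Final answer: 30.0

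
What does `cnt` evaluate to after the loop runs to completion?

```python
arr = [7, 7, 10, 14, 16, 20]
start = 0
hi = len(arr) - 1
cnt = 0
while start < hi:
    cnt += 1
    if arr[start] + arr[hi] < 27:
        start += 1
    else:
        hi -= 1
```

Let's trace through this code step by step.

Initialize: arr = [7, 7, 10, 14, 16, 20]
Initialize: start = 0
Initialize: hi = 5
Initialize: cnt = 0
Entering loop: while start < hi:
After iteration 1: start = 0, hi = 4, cnt = 1
After iteration 2: start = 1, hi = 4, cnt = 2
After iteration 3: start = 2, hi = 4, cnt = 3
After iteration 4: start = 3, hi = 4, cnt = 4
After iteration 5: start = 3, hi = 3, cnt = 5
Loop ends.

Final answer: 5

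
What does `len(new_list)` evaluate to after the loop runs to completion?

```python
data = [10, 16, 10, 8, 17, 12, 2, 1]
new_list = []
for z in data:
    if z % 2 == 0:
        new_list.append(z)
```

Let's trace through this code step by step.

Initialize: data = [10, 16, 10, 8, 17, 12, 2, 1]
Initialize: new_list = []
Entering loop: for z in data:
After iteration 1: z = 10, new_list = [10]
After iteration 2: z = 16, new_list = [10, 16]
After iteration 3: z = 10, new_list = [10, 16, 10]
After iteration 4: z = 8, new_list = [10, 16, 10, 8]
After iteration 5: z = 17, new_list = [10, 16, 10, 8]
After iteration 6: z = 12, new_list = [10, 16, 10, 8, 12]
After iteration 7: z = 2, new_list = [10, 16, 10, 8, 12, 2]
After iteration 8: z = 1, new_list = [10, 16, 10, 8, 12, 2]
Loop ends.
len(new_list) = 6

Final answer: 6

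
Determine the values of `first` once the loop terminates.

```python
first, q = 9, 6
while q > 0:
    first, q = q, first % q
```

Let's trace through this code step by step.

Initialize: first = 9
Initialize: q = 6
Entering loop: while q > 0:
After iteration 1: first = 6, q = 3
After iteration 2: first = 3, q = 0
Loop ends.

Final answer: 3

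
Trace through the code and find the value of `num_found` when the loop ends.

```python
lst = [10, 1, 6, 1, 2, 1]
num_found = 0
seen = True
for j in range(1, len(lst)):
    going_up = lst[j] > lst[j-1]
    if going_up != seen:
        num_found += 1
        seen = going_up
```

Let's trace through this code step by step.

Initialize: lst = [10, 1, 6, 1, 2, 1]
Initialize: num_found = 0
Initialize: seen = True
Entering loop: for j in range(1, len(lst)):
After iteration 1: j = 1, num_found = 1, seen = False, going_up = False
After iteration 2: j = 2, num_found = 2, seen = True, going_up = True
After iteration 3: j = 3, num_found = 3, seen = False, going_up = False
After iteration 4: j = 4, num_found = 4, seen = True, going_up = True
After iteration 5: j = 5, num_found = 5, seen = False, going_up = False
Loop ends.

Final answer: 5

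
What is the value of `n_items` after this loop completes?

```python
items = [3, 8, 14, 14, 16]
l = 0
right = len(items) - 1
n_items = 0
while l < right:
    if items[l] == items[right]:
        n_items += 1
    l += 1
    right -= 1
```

Let's trace through this code step by step.

Initialize: items = [3, 8, 14, 14, 16]
Initialize: l = 0
Initialize: right = 4
Initialize: n_items = 0
Entering loop: while l < right:
After iteration 1: l = 1, right = 3, n_items = 0
After iteration 2: l = 2, right = 2, n_items = 0
Loop ends.

Final answer: 0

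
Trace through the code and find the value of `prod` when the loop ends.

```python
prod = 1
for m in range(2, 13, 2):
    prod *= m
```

Let's trace through this code step by step.

Initialize: prod = 1
Entering loop: for m in range(2, 13, 2):
After iteration 1: m = 2, prod = 2
After iteration 2: m = 4, prod = 8
After iteration 3: m = 6, prod = 48
After iteration 4: m = 8, prod = 384
After iteration 5: m = 10, prod = 3840
After iteration 6: m = 12, prod = 46080
Loop ends.

Final answer: 46080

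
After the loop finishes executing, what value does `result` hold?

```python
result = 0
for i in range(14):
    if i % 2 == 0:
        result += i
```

Let's trace through this code step by step.

Initialize: result = 0
Entering loop: for i in range(14):
After iteration 1: i = 0, result = 0
After iteration 2: i = 1, result = 0
After iteration 3: i = 2, result = 2
After iteration 4: i = 3, result = 2
After iteration 5: i = 4, result = 6
After iteration 6: i = 5, result = 6
After iteration 7: i = 6, result = 12
After iteration 8: i = 7, result = 12
After iteration 9: i = 8, result = 20
After iteration 10: i = 9, result = 20
After iteration 11: i = 10, result = 30
After iteration 12: i = 11, result = 30
After iteration 13: i = 12, result = 42
After iteration 14: i = 13, result = 42
Loop ends.

Final answer: 42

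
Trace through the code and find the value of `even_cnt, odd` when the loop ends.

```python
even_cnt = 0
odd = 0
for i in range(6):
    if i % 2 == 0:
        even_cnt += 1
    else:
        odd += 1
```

Let's trace through this code step by step.

Initialize: even_cnt = 0
Initialize: odd = 0
Entering loop: for i in range(6):
After iteration 1: i = 0, even_cnt = 1, odd = 0
After iteration 2: i = 1, even_cnt = 1, odd = 1
After iteration 3: i = 2, even_cnt = 2, odd = 1
After iteration 4: i = 3, even_cnt = 2, odd = 2
After iteration 5: i = 4, even_cnt = 3, odd = 2
After iteration 6: i = 5, even_cnt = 3, odd = 3
Loop ends.

Final answer: 3, 3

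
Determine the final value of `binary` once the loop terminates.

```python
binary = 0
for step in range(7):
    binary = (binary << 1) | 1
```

Let's trace through this code step by step.

Initialize: binary = 0
Entering loop: for step in range(7):
After iteration 1: step = 0, binary = 1
After iteration 2: step = 1, binary = 3
After iteration 3: step = 2, binary = 7
After iteration 4: step = 3, binary = 15
After iteration 5: step = 4, binary = 31
After iteration 6: step = 5, binary = 63
After iteration 7: step = 6, binary = 127
Loop ends.

Final answer: 127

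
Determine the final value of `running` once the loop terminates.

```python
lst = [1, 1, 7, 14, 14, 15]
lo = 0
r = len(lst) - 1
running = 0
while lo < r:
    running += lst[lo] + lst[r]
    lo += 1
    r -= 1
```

Let's trace through this code step by step.

Initialize: lst = [1, 1, 7, 14, 14, 15]
Initialize: lo = 0
Initialize: r = 5
Initialize: running = 0
Entering loop: while lo < r:
After iteration 1: lo = 1, r = 4, running = 16
After iteration 2: lo = 2, r = 3, running = 31
After iteration 3: lo = 3, r = 2, running = 52
Loop ends.

Final answer: 52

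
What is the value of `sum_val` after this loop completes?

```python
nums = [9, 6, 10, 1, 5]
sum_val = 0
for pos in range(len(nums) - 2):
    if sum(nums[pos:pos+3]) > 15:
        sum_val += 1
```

Let's trace through this code step by step.

Initialize: nums = [9, 6, 10, 1, 5]
Initialize: sum_val = 0
Entering loop: for pos in range(len(nums) - 2):
After iteration 1: pos = 0, sum_val = 1
After iteration 2: pos = 1, sum_val = 2
After iteration 3: pos = 2, sum_val = 3
Loop ends.

Final answer: 3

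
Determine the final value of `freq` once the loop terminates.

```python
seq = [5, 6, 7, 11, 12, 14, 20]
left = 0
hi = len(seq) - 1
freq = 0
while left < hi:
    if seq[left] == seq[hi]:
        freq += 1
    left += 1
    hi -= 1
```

Let's trace through this code step by step.

Initialize: seq = [5, 6, 7, 11, 12, 14, 20]
Initialize: left = 0
Initialize: hi = 6
Initialize: freq = 0
Entering loop: while left < hi:
After iteration 1: left = 1, hi = 5, freq = 0
After iteration 2: left = 2, hi = 4, freq = 0
After iteration 3: left = 3, hi = 3, freq = 0
Loop ends.

Final answer: 0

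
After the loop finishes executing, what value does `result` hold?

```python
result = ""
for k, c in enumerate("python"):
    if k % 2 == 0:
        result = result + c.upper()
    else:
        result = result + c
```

Let's trace through this code step by step.

Initialize: result = ''
Entering loop: for k, c in enumerate("python"):
After iteration 1: k = 0, c = 'p', result = 'P'
After iteration 2: k = 1, c = 'y', result = 'Py'
After iteration 3: k = 2, c = 't', result = 'PyT'
After iteration 4: k = 3, c = 'h', result = 'PyTh'
After iteration 5: k = 4, c = 'o', result = 'PyThO'
After iteration 6: k = 5, c = 'n', result = 'PyThOn'
Loop ends.

Final answer: 'PyThOn'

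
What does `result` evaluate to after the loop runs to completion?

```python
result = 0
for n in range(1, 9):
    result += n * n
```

Let's trace through this code step by step.

Initialize: result = 0
Entering loop: for n in range(1, 9):
After iteration 1: n = 1, result = 1
After iteration 2: n = 2, result = 5
After iteration 3: n = 3, result = 14
After iteration 4: n = 4, result = 30
After iteration 5: n = 5, result = 55
After iteration 6: n = 6, result = 91
After iteration 7: n = 7, result = 140
After iteration 8: n = 8, result = 204
Loop ends.

Final answer: 204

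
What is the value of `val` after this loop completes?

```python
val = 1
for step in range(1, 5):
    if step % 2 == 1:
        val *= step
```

Let's trace through this code step by step.

Initialize: val = 1
Entering loop: for step in range(1, 5):
After iteration 1: step = 1, val = 1
After iteration 2: step = 2, val = 1
After iteration 3: step = 3, val = 3
After iteration 4: step = 4, val = 3
Loop ends.

Final answer: 3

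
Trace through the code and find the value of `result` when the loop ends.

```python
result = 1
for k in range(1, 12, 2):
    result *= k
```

Let's trace through this code step by step.

Initialize: result = 1
Entering loop: for k in range(1, 12, 2):
After iteration 1: k = 1, result = 1
After iteration 2: k = 3, result = 3
After iteration 3: k = 5, result = 15
After iteration 4: k = 7, result = 105
After iteration 5: k = 9, result = 945
After iteration 6: k = 11, result = 10395
Loop ends.

Final answer: 10395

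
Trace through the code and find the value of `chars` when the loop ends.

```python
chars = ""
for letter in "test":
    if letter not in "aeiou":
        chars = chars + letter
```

Let's trace through this code step by step.

Initialize: chars = ''
Entering loop: for letter in "test":
After iteration 1: letter = 't', chars = 't'
After iteration 2: letter = 'e', chars = 't'
After iteration 3: letter = 's', chars = 'ts'
After iteration 4: letter = 't', chars = 'tst'
Loop ends.

Final answer: 'tst'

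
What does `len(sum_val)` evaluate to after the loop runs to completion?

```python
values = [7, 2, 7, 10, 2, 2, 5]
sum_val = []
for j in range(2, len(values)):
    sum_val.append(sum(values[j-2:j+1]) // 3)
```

Let's trace through this code step by step.

Initialize: values = [7, 2, 7, 10, 2, 2, 5]
Initialize: sum_val = []
Entering loop: for j in range(2, len(values)):
After iteration 1: j = 2, sum_val = [5]
After iteration 2: j = 3, sum_val = [5, 6]
After iteration 3: j = 4, sum_val = [5, 6, 6]
After iteration 4: j = 5, sum_val = [5, 6, 6, 4]
After iteration 5: j = 6, sum_val = [5, 6, 6, 4, 3]
Loop ends.
len(sum_val) = 5

Final answer: 5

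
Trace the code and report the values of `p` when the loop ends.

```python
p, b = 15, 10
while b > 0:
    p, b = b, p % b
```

Let's trace through this code step by step.

Initialize: p = 15
Initialize: b = 10
Entering loop: while b > 0:
After iteration 1: p = 10, b = 5
After iteration 2: p = 5, b = 0
Loop ends.

Final answer: 5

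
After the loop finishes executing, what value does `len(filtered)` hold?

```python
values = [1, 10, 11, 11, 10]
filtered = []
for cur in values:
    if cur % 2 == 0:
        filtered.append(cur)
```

Let's trace through this code step by step.

Initialize: values = [1, 10, 11, 11, 10]
Initialize: filtered = []
Entering loop: for cur in values:
After iteration 1: cur = 1, filtered = []
After iteration 2: cur = 10, filtered = [10]
After iteration 3: cur = 11, filtered = [10]
After iteration 4: cur = 11, filtered = [10]
After iteration 5: cur = 10, filtered = [10, 10]
Loop ends.
len(filtered) = 2

Final answer: 2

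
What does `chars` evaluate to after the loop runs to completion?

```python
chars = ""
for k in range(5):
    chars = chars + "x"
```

Let's trace through this code step by step.

Initialize: chars = ''
Entering loop: for k in range(5):
After iteration 1: k = 0, chars = 'x'
After iteration 2: k = 1, chars = 'xx'
After iteration 3: k = 2, chars = 'xxx'
After iteration 4: k = 3, chars = 'xxxx'
After iteration 5: k = 4, chars = 'xxxxx'
Loop ends.

Final answer: 'xxxxx'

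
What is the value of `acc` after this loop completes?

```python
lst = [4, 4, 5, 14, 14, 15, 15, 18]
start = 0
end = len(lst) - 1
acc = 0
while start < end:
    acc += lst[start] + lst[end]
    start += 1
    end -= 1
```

Let's trace through this code step by step.

Initialize: lst = [4, 4, 5, 14, 14, 15, 15, 18]
Initialize: start = 0
Initialize: end = 7
Initialize: acc = 0
Entering loop: while start < end:
After iteration 1: start = 1, end = 6, acc = 22
After iteration 2: start = 2, end = 5, acc = 41
After iteration 3: start = 3, end = 4, acc = 61
After iteration 4: start = 4, end = 3, acc = 89
Loop ends.

Final answer: 89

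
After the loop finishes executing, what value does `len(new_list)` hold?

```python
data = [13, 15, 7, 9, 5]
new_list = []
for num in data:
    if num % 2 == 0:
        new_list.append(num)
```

Let's trace through this code step by step.

Initialize: data = [13, 15, 7, 9, 5]
Initialize: new_list = []
Entering loop: for num in data:
After iteration 1: num = 13, new_list = []
After iteration 2: num = 15, new_list = []
After iteration 3: num = 7, new_list = []
After iteration 4: num = 9, new_list = []
After iteration 5: num = 5, new_list = []
Loop ends.
len(new_list) = 0

Final answer: 0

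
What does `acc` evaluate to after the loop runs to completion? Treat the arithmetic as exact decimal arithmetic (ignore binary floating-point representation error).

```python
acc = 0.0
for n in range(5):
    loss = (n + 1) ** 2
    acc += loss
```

Let's trace through this code step by step.

Initialize: acc = 0.0
Entering loop: for n in range(5):
After iteration 1: n = 0, acc = 1.0, loss = 1
After iteration 2: n = 1, acc = 5.0, loss = 4
After iteration 3: n = 2, acc = 14.0, loss = 9
After iteration 4: n = 3, acc = 30.0, loss = 16
After iteration 5: n = 4, acc = 55.0, loss = 25
Loop ends.

Final answer: 55.0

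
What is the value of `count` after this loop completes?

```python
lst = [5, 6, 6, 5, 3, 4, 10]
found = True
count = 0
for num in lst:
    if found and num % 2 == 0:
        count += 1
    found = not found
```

Let's trace through this code step by step.

Initialize: lst = [5, 6, 6, 5, 3, 4, 10]
Initialize: found = True
Initialize: count = 0
Entering loop: for num in lst:
After iteration 1: num = 5, found = False, count = 0
After iteration 2: num = 6, found = True, count = 0
After iteration 3: num = 6, found = False, count = 1
After iteration 4: num = 5, found = True, count = 1
After iteration 5: num = 3, found = False, count = 1
After iteration 6: num = 4, found = True, count = 1
After iteration 7: num = 10, found = False, count = 2
Loop ends.

Final answer: 2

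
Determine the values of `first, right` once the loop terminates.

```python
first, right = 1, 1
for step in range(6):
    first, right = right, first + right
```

Let's trace through this code step by step.

Initialize: first = 1
Initialize: right = 1
Entering loop: for step in range(6):
After iteration 1: step = 0, first = 1, right = 2
After iteration 2: step = 1, first = 2, right = 3
After iteration 3: step = 2, first = 3, right = 5
After iteration 4: step = 3, first = 5, right = 8
After iteration 5: step = 4, first = 8, right = 13
After iteration 6: step = 5, first = 13, right = 21
Loop ends.

Final answer: 13, 21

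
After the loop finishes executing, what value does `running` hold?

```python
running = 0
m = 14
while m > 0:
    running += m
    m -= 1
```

Let's trace through this code step by step.

Initialize: running = 0
Initialize: m = 14
Entering loop: while m > 0:
After iteration 1: running = 14, m = 13
After iteration 2: running = 27, m = 12
After iteration 3: running = 39, m = 11
After iteration 4: running = 50, m = 10
After iteration 5: running = 60, m = 9
After iteration 6: running = 69, m = 8
After iteration 7: running = 77, m = 7
After iteration 8: running = 84, m = 6
After iteration 9: running = 90, m = 5
After iteration 10: running = 95, m = 4
After iteration 11: running = 99, m = 3
After iteration 12: running = 102, m = 2
After iteration 13: running = 104, m = 1
After iteration 14: running = 105, m = 0
Loop ends.

Final answer: 105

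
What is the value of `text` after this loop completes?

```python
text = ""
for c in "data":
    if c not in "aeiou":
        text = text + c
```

Let's trace through this code step by step.

Initialize: text = ''
Entering loop: for c in "data":
After iteration 1: c = 'd', text = 'd'
After iteration 2: c = 'a', text = 'd'
After iteration 3: c = 't', text = 'dt'
After iteration 4: c = 'a', text = 'dt'
Loop ends.

Final answer: 'dt'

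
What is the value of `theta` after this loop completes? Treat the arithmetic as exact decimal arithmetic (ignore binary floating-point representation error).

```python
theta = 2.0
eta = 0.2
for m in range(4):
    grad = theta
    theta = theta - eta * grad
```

Let's trace through this code step by step.

Initialize: theta = 2.0
Initialize: eta = 0.2
Entering loop: for m in range(4):
After iteration 1: m = 0, theta = 1.6, grad = 2.0
After iteration 2: m = 1, theta = 1.28, grad = 1.6
After iteration 3: m = 2, theta = 1.024, grad = 1.28
After iteration 4: m = 3, theta = 0.8192, grad = 1.024
Loop ends.

Final answer: 0.8192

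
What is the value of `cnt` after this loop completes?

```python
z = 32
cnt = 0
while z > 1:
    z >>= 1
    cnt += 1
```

Let's trace through this code step by step.

Initialize: z = 32
Initialize: cnt = 0
Entering loop: while z > 1:
After iteration 1: z = 16, cnt = 1
After iteration 2: z = 8, cnt = 2
After iteration 3: z = 4, cnt = 3
After iteration 4: z = 2, cnt = 4
After iteration 5: z = 1, cnt = 5
Loop ends.

Final answer: 5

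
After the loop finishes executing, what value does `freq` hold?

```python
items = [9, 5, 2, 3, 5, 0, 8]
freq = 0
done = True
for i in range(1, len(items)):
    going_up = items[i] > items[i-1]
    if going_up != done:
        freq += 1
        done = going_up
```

Let's trace through this code step by step.

Initialize: items = [9, 5, 2, 3, 5, 0, 8]
Initialize: freq = 0
Initialize: done = True
Entering loop: for i in range(1, len(items)):
After iteration 1: i = 1, freq = 1, done = False, going_up = False
After iteration 2: i = 2, freq = 1, done = False, going_up = False
After iteration 3: i = 3, freq = 2, done = True, going_up = True
After iteration 4: i = 4, freq = 2, done = True, going_up = True
After iteration 5: i = 5, freq = 3, done = False, going_up = False
After iteration 6: i = 6, freq = 4, done = True, going_up = True
Loop ends.

Final answer: 4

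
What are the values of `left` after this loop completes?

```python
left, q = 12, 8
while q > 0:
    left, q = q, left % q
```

Let's trace through this code step by step.

Initialize: left = 12
Initialize: q = 8
Entering loop: while q > 0:
After iteration 1: left = 8, q = 4
After iteration 2: left = 4, q = 0
Loop ends.

Final answer: 4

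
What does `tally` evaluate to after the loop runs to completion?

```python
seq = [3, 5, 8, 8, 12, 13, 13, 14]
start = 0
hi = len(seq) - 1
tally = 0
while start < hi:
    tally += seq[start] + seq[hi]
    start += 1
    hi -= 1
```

Let's trace through this code step by step.

Initialize: seq = [3, 5, 8, 8, 12, 13, 13, 14]
Initialize: start = 0
Initialize: hi = 7
Initialize: tally = 0
Entering loop: while start < hi:
After iteration 1: start = 1, hi = 6, tally = 17
After iteration 2: start = 2, hi = 5, tally = 35
After iteration 3: start = 3, hi = 4, tally = 56
After iteration 4: start = 4, hi = 3, tally = 76
Loop ends.

Final answer: 76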